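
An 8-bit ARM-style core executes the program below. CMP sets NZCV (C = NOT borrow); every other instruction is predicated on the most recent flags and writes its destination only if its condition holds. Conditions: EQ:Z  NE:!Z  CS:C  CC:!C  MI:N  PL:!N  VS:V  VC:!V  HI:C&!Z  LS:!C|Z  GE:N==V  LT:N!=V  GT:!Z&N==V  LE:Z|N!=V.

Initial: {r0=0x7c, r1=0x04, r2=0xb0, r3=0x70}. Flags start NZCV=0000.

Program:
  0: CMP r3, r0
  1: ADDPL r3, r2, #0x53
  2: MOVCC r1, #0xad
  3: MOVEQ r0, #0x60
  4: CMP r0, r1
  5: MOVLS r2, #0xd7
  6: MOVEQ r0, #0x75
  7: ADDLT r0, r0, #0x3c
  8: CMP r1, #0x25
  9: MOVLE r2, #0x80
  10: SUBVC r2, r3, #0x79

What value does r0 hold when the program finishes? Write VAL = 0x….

0: ✓ CMP  NZCV=1000
1: · ADDPL
2: ✓ MOVCC  r1←0xad
3: · MOVEQ
4: ✓ CMP  NZCV=1001
5: ✓ MOVLS  r2←0xd7
6: · MOVEQ
7: · ADDLT
8: ✓ CMP  NZCV=1010
9: ✓ MOVLE  r2←0x80
10: ✓ SUBVC  r2←0xf7

VAL = 0x7c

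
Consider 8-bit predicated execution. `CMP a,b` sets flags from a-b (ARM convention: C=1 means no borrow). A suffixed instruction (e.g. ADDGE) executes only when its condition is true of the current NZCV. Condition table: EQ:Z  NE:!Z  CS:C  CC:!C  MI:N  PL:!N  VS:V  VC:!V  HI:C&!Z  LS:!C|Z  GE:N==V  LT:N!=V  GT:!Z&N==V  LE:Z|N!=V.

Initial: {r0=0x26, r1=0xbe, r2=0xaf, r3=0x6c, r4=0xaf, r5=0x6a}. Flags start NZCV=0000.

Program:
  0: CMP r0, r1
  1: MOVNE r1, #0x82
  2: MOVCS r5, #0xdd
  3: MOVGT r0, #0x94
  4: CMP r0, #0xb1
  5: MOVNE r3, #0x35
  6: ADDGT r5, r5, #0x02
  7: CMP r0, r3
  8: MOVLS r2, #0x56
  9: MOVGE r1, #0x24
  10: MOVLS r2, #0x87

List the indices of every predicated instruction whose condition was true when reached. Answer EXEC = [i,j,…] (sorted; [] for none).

0: ✓ CMP  NZCV=0000
1: ✓ MOVNE  r1←0x82
2: · MOVCS
3: ✓ MOVGT  r0←0x94
4: ✓ CMP  NZCV=1000
5: ✓ MOVNE  r3←0x35
6: · ADDGT
7: ✓ CMP  NZCV=0011
8: · MOVLS
9: · MOVGE
10: · MOVLS

EXEC = [1,3,5]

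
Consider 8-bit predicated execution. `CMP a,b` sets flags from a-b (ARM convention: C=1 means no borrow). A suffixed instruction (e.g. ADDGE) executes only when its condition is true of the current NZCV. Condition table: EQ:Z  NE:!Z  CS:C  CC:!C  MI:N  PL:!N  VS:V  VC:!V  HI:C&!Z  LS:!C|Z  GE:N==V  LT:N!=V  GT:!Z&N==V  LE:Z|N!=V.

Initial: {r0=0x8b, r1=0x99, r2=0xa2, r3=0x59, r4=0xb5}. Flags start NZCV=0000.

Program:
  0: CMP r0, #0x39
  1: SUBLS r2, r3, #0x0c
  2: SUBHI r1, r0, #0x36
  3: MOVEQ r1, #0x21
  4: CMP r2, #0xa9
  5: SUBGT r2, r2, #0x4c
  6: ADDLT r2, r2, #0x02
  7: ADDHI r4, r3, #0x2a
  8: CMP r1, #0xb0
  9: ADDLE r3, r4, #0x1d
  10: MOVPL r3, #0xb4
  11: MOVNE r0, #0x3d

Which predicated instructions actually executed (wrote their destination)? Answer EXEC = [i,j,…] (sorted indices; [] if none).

EXEC = [2,6,11]

0: ✓ CMP  NZCV=0011
1: · SUBLS
2: ✓ SUBHI  r1←0x55
3: · MOVEQ
4: ✓ CMP  NZCV=1000
5: · SUBGT
6: ✓ ADDLT  r2←0xa4
7: · ADDHI
8: ✓ CMP  NZCV=1001
9: · ADDLE
10: · MOVPL
11: ✓ MOVNE  r0←0x3d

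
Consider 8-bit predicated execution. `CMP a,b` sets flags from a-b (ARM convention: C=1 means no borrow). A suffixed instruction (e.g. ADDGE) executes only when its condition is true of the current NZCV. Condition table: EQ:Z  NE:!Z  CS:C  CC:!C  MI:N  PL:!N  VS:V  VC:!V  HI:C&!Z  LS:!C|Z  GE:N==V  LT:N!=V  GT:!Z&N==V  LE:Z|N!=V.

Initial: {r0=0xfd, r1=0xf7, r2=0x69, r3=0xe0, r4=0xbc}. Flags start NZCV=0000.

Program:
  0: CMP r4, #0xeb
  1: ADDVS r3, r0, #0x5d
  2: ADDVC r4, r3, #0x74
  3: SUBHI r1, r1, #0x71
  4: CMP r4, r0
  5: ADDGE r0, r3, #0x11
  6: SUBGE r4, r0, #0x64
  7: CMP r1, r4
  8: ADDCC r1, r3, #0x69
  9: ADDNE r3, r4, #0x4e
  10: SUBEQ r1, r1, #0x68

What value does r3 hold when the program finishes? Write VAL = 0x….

VAL = 0xdb

0: ✓ CMP  NZCV=1000
1: · ADDVS
2: ✓ ADDVC  r4←0x54
3: · SUBHI
4: ✓ CMP  NZCV=0000
5: ✓ ADDGE  r0←0xf1
6: ✓ SUBGE  r4←0x8d
7: ✓ CMP  NZCV=0010
8: · ADDCC
9: ✓ ADDNE  r3←0xdb
10: · SUBEQ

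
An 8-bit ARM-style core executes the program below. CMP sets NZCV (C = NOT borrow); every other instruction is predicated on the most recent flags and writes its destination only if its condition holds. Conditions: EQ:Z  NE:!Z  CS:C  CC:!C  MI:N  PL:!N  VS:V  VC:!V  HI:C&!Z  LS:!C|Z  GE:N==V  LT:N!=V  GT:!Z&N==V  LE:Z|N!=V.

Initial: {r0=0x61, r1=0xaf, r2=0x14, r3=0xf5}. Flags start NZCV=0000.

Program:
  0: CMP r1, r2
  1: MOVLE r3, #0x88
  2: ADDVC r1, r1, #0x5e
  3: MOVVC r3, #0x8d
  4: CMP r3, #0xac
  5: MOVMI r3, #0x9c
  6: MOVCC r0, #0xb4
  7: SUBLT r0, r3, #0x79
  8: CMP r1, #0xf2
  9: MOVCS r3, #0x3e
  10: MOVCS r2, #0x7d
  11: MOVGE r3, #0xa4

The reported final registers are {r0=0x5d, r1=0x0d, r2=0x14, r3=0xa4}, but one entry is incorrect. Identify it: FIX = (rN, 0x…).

FIX = (r0, 0x23)

0: ✓ CMP  NZCV=1010
1: ✓ MOVLE  r3←0x88
2: ✓ ADDVC  r1←0x0d
3: ✓ MOVVC  r3←0x8d
4: ✓ CMP  NZCV=1000
5: ✓ MOVMI  r3←0x9c
6: ✓ MOVCC  r0←0xb4
7: ✓ SUBLT  r0←0x23
8: ✓ CMP  NZCV=0000
9: · MOVCS
10: · MOVCS
11: ✓ MOVGE  r3←0xa4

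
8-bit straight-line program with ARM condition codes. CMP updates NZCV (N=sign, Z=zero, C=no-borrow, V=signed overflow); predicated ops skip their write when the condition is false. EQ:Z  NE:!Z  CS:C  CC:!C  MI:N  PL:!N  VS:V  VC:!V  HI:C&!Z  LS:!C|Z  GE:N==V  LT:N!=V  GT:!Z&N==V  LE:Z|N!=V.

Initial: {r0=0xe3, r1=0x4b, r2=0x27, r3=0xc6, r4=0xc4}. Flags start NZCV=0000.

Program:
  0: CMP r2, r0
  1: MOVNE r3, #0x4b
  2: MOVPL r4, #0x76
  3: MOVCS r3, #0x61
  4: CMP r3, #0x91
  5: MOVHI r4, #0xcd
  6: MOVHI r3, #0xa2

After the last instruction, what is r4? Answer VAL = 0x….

VAL = 0x76

[0] flags=0000 → (cmp)
[1] flags=0000 NE?T → r3=0x4b
[2] flags=0000 PL?T → r4=0x76
[3] flags=0000 CS?F → skip
[4] flags=1001 → (cmp)
[5] flags=1001 HI?F → skip
[6] flags=1001 HI?F → skip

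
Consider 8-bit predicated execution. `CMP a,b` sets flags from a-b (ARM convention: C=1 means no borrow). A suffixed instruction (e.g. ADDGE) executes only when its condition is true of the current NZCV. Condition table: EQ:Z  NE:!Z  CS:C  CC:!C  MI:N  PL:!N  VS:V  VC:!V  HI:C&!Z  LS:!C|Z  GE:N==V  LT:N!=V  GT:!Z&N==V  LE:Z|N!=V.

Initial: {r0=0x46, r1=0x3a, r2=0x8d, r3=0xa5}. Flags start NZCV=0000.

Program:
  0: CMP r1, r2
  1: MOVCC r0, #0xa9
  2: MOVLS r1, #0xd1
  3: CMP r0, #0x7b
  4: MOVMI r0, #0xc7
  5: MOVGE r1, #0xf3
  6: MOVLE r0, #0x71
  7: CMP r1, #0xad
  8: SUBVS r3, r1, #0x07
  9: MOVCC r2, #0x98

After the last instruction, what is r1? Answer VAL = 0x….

0: ✓ CMP  NZCV=1001
1: ✓ MOVCC  r0←0xa9
2: ✓ MOVLS  r1←0xd1
3: ✓ CMP  NZCV=0011
4: · MOVMI
5: · MOVGE
6: ✓ MOVLE  r0←0x71
7: ✓ CMP  NZCV=0010
8: · SUBVS
9: · MOVCC

VAL = 0xd1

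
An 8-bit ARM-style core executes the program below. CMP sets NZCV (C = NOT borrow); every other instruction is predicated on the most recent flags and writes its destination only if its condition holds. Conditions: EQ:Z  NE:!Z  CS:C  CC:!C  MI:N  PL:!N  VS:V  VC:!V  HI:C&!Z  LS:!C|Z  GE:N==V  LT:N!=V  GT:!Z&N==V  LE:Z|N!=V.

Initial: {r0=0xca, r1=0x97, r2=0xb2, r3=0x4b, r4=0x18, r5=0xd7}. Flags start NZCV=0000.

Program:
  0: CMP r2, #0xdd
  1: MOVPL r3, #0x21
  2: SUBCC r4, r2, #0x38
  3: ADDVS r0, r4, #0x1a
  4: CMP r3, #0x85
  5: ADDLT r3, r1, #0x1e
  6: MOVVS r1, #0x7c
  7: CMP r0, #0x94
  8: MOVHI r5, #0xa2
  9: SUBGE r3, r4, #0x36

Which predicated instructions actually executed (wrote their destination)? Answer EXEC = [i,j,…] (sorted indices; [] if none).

EXEC = [2,6,8,9]

0: ✓ CMP  NZCV=1000
1: · MOVPL
2: ✓ SUBCC  r4←0x7a
3: · ADDVS
4: ✓ CMP  NZCV=1001
5: · ADDLT
6: ✓ MOVVS  r1←0x7c
7: ✓ CMP  NZCV=0010
8: ✓ MOVHI  r5←0xa2
9: ✓ SUBGE  r3←0x44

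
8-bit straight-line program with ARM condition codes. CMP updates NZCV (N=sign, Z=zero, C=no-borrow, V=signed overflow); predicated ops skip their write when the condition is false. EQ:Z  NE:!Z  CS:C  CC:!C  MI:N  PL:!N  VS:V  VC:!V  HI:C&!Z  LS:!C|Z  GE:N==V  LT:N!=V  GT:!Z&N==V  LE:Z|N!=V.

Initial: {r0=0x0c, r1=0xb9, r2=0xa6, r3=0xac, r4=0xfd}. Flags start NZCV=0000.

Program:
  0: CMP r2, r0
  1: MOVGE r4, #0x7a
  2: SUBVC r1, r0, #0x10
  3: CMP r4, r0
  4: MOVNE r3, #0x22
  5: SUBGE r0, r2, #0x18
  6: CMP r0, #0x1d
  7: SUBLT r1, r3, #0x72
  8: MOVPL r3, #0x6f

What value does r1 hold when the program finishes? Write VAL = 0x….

[0] flags=1010 → (cmp)
[1] flags=1010 GE?F → skip
[2] flags=1010 VC?T → r1=0xfc
[3] flags=1010 → (cmp)
[4] flags=1010 NE?T → r3=0x22
[5] flags=1010 GE?F → skip
[6] flags=1000 → (cmp)
[7] flags=1000 LT?T → r1=0xb0
[8] flags=1000 PL?F → skip

VAL = 0xb0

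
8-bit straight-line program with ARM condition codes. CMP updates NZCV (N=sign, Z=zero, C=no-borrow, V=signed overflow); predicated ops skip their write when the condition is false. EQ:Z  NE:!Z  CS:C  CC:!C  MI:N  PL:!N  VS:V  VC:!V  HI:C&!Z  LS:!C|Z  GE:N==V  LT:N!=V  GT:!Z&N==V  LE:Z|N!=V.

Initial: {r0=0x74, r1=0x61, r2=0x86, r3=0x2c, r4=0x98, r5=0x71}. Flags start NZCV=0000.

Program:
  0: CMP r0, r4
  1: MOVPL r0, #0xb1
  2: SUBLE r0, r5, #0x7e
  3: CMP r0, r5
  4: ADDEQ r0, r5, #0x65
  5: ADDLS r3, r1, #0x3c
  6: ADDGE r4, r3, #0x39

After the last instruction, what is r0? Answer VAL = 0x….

[0] flags=1001 → (cmp)
[1] flags=1001 PL?F → skip
[2] flags=1001 LE?F → skip
[3] flags=0010 → (cmp)
[4] flags=0010 EQ?F → skip
[5] flags=0010 LS?F → skip
[6] flags=0010 GE?T → r4=0x65

VAL = 0x74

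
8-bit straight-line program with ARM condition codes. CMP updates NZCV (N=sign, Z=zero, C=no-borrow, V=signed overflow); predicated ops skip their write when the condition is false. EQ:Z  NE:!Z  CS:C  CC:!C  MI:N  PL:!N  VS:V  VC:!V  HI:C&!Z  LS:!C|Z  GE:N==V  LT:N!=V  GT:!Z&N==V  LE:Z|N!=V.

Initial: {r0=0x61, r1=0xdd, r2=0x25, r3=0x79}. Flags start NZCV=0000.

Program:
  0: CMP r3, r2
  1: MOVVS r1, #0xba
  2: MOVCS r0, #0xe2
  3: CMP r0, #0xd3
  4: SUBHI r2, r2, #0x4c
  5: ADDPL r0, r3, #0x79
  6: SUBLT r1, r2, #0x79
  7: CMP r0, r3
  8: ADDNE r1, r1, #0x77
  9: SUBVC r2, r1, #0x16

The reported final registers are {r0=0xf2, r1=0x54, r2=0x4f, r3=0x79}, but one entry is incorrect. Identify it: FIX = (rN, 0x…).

0: ✓ CMP  NZCV=0010
1: · MOVVS
2: ✓ MOVCS  r0←0xe2
3: ✓ CMP  NZCV=0010
4: ✓ SUBHI  r2←0xd9
5: ✓ ADDPL  r0←0xf2
6: · SUBLT
7: ✓ CMP  NZCV=0011
8: ✓ ADDNE  r1←0x54
9: · SUBVC

FIX = (r2, 0xd9)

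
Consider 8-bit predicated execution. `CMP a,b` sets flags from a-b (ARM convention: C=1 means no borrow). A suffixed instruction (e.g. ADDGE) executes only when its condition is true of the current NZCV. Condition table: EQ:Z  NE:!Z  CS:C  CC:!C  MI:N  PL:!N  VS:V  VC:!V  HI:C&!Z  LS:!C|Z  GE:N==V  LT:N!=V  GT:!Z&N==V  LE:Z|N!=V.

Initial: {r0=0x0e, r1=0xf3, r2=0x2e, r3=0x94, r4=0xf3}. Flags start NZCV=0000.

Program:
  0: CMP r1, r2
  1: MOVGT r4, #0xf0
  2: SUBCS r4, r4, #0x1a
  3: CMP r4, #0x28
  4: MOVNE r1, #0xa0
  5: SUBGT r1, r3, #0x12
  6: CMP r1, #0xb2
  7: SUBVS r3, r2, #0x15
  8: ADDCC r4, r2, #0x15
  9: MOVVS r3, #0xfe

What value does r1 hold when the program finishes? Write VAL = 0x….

VAL = 0xa0

[0] flags=1010 → (cmp)
[1] flags=1010 GT?F → skip
[2] flags=1010 CS?T → r4=0xd9
[3] flags=1010 → (cmp)
[4] flags=1010 NE?T → r1=0xa0
[5] flags=1010 GT?F → skip
[6] flags=1000 → (cmp)
[7] flags=1000 VS?F → skip
[8] flags=1000 CC?T → r4=0x43
[9] flags=1000 VS?F → skip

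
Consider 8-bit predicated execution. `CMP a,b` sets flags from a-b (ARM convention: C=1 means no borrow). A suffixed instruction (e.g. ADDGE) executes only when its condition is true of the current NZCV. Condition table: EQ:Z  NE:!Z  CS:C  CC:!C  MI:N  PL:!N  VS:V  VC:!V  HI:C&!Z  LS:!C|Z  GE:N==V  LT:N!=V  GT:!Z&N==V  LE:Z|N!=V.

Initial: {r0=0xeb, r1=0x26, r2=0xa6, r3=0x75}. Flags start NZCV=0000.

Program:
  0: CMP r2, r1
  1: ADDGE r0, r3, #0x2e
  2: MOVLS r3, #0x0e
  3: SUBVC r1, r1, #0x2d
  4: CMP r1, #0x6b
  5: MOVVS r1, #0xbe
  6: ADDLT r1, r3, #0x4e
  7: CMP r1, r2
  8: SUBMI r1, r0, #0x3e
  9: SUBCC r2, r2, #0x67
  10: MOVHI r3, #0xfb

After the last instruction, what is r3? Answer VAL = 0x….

VAL = 0xfb

[0] flags=1010 → (cmp)
[1] flags=1010 GE?F → skip
[2] flags=1010 LS?F → skip
[3] flags=1010 VC?T → r1=0xf9
[4] flags=1010 → (cmp)
[5] flags=1010 VS?F → skip
[6] flags=1010 LT?T → r1=0xc3
[7] flags=0010 → (cmp)
[8] flags=0010 MI?F → skip
[9] flags=0010 CC?F → skip
[10] flags=0010 HI?T → r3=0xfb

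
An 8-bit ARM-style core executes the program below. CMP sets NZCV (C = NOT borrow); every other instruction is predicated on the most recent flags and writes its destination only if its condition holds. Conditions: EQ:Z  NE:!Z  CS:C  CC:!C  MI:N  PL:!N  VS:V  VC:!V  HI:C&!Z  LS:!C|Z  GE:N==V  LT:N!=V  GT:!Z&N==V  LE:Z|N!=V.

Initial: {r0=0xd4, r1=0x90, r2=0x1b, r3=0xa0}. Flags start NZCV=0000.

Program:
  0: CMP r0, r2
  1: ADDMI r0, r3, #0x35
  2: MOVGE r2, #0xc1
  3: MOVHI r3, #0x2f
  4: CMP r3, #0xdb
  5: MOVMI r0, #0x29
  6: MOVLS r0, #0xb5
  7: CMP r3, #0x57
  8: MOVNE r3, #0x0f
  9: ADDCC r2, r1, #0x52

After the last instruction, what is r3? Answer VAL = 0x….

[0] flags=1010 → (cmp)
[1] flags=1010 MI?T → r0=0xd5
[2] flags=1010 GE?F → skip
[3] flags=1010 HI?T → r3=0x2f
[4] flags=0000 → (cmp)
[5] flags=0000 MI?F → skip
[6] flags=0000 LS?T → r0=0xb5
[7] flags=1000 → (cmp)
[8] flags=1000 NE?T → r3=0x0f
[9] flags=1000 CC?T → r2=0xe2

VAL = 0x0f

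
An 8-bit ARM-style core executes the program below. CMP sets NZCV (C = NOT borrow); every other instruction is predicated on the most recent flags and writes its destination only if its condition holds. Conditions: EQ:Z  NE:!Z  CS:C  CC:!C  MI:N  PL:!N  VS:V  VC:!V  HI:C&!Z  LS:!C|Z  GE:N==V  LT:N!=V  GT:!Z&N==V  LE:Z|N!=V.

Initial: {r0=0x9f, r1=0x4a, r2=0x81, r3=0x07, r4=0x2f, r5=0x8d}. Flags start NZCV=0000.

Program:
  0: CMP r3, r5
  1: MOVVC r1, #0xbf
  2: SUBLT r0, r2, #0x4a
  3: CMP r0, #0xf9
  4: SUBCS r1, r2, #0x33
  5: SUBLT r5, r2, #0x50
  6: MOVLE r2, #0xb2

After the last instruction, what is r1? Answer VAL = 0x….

0: ✓ CMP  NZCV=0000
1: ✓ MOVVC  r1←0xbf
2: · SUBLT
3: ✓ CMP  NZCV=1000
4: · SUBCS
5: ✓ SUBLT  r5←0x31
6: ✓ MOVLE  r2←0xb2

VAL = 0xbf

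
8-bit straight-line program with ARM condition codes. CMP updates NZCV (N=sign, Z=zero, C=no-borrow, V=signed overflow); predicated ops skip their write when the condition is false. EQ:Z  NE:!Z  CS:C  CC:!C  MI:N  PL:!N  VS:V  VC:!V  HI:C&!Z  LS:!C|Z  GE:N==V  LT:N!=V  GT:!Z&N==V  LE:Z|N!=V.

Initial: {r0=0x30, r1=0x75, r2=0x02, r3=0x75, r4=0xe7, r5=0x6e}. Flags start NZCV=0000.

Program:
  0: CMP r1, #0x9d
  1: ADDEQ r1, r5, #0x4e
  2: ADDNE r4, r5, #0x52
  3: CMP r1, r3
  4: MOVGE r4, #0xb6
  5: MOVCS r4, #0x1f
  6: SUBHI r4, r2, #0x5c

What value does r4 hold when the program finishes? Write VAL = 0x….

VAL = 0x1f

[0] flags=1001 → (cmp)
[1] flags=1001 EQ?F → skip
[2] flags=1001 NE?T → r4=0xc0
[3] flags=0110 → (cmp)
[4] flags=0110 GE?T → r4=0xb6
[5] flags=0110 CS?T → r4=0x1f
[6] flags=0110 HI?F → skip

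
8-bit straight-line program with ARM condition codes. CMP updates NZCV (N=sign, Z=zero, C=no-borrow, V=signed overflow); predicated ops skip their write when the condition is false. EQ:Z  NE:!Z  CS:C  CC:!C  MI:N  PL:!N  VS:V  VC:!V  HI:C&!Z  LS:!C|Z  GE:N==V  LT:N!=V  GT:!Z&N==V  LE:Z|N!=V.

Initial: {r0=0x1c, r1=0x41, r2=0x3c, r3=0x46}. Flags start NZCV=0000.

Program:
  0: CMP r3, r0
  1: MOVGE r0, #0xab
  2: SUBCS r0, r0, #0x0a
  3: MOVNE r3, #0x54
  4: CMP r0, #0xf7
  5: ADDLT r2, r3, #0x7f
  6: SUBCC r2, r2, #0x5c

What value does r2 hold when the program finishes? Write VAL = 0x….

[0] flags=0010 → (cmp)
[1] flags=0010 GE?T → r0=0xab
[2] flags=0010 CS?T → r0=0xa1
[3] flags=0010 NE?T → r3=0x54
[4] flags=1000 → (cmp)
[5] flags=1000 LT?T → r2=0xd3
[6] flags=1000 CC?T → r2=0x77

VAL = 0x77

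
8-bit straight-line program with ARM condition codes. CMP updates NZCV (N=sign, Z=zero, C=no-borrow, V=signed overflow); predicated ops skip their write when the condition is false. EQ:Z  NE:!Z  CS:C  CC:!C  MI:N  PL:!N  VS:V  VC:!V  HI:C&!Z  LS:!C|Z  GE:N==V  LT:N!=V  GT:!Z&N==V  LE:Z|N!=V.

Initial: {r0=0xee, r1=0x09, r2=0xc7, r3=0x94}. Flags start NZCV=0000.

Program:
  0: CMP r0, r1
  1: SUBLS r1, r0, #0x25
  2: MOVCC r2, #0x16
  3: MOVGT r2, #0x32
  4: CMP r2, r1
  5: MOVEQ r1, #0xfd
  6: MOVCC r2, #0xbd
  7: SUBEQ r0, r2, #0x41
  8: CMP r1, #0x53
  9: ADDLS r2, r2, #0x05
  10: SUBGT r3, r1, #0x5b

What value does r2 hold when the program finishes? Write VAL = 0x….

VAL = 0xcc

[0] flags=1010 → (cmp)
[1] flags=1010 LS?F → skip
[2] flags=1010 CC?F → skip
[3] flags=1010 GT?F → skip
[4] flags=1010 → (cmp)
[5] flags=1010 EQ?F → skip
[6] flags=1010 CC?F → skip
[7] flags=1010 EQ?F → skip
[8] flags=1000 → (cmp)
[9] flags=1000 LS?T → r2=0xcc
[10] flags=1000 GT?F → skip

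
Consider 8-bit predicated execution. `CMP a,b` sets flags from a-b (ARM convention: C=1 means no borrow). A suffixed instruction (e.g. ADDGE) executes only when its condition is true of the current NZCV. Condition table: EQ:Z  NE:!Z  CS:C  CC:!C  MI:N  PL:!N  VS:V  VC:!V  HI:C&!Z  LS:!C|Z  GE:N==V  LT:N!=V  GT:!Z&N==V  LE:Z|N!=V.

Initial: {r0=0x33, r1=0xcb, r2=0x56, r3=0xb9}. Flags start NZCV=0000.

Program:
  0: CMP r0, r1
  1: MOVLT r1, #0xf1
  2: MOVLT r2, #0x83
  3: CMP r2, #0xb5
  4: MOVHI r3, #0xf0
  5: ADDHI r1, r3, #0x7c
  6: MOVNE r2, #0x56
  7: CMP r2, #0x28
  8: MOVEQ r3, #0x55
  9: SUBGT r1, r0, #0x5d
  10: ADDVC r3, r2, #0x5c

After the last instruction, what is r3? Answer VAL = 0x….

VAL = 0xb2

[0] flags=0000 → (cmp)
[1] flags=0000 LT?F → skip
[2] flags=0000 LT?F → skip
[3] flags=1001 → (cmp)
[4] flags=1001 HI?F → skip
[5] flags=1001 HI?F → skip
[6] flags=1001 NE?T → r2=0x56
[7] flags=0010 → (cmp)
[8] flags=0010 EQ?F → skip
[9] flags=0010 GT?T → r1=0xd6
[10] flags=0010 VC?T → r3=0xb2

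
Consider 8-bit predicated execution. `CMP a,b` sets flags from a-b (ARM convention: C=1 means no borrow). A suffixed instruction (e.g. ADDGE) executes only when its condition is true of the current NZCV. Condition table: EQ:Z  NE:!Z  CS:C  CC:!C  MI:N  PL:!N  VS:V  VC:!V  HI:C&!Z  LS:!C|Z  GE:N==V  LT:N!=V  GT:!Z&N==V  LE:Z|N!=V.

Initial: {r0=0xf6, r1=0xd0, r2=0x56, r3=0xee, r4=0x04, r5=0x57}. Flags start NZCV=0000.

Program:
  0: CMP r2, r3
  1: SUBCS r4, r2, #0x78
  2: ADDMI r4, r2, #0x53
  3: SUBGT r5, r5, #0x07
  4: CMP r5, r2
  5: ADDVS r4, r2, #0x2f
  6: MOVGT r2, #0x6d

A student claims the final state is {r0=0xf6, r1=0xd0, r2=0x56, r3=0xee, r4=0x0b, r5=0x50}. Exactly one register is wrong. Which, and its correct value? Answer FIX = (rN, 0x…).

FIX = (r4, 0x04)

0: ✓ CMP  NZCV=0000
1: · SUBCS
2: · ADDMI
3: ✓ SUBGT  r5←0x50
4: ✓ CMP  NZCV=1000
5: · ADDVS
6: · MOVGT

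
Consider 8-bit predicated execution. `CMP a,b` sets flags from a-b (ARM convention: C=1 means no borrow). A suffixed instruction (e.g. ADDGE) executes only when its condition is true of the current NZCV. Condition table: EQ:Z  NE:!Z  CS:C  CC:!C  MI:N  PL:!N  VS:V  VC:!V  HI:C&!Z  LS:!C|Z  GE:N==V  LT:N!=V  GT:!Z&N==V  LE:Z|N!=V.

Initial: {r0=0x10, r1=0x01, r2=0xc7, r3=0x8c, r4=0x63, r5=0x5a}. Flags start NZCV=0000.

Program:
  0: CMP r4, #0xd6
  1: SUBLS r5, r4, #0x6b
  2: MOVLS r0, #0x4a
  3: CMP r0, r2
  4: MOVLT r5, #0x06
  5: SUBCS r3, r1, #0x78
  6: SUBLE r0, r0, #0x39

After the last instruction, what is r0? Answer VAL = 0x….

VAL = 0x4a

[0] flags=1001 → (cmp)
[1] flags=1001 LS?T → r5=0xf8
[2] flags=1001 LS?T → r0=0x4a
[3] flags=1001 → (cmp)
[4] flags=1001 LT?F → skip
[5] flags=1001 CS?F → skip
[6] flags=1001 LE?F → skip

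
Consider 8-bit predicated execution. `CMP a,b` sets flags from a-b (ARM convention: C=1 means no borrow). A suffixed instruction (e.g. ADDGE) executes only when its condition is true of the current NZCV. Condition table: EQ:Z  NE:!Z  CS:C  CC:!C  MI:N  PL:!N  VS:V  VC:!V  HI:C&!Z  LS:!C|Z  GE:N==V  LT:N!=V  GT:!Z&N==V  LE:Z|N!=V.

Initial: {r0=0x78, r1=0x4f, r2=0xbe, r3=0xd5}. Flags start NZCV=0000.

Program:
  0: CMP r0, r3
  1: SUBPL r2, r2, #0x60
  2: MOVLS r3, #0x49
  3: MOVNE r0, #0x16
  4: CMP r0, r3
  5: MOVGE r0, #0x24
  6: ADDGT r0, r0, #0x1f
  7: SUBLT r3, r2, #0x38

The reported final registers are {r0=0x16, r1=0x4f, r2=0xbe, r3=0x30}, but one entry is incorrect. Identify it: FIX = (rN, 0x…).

[0] flags=1001 → (cmp)
[1] flags=1001 PL?F → skip
[2] flags=1001 LS?T → r3=0x49
[3] flags=1001 NE?T → r0=0x16
[4] flags=1000 → (cmp)
[5] flags=1000 GE?F → skip
[6] flags=1000 GT?F → skip
[7] flags=1000 LT?T → r3=0x86

FIX = (r3, 0x86)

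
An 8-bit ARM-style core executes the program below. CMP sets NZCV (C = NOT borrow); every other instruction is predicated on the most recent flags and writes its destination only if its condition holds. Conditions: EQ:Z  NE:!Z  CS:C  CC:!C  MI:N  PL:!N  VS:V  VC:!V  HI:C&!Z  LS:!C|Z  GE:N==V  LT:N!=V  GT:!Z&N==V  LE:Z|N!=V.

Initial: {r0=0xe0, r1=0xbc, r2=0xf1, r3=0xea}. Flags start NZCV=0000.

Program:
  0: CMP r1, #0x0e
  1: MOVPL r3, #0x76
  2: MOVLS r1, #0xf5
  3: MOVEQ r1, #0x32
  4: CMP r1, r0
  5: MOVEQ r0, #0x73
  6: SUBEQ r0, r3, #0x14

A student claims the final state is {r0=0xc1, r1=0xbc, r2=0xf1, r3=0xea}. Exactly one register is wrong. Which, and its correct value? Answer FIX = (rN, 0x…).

FIX = (r0, 0xe0)

0: ✓ CMP  NZCV=1010
1: · MOVPL
2: · MOVLS
3: · MOVEQ
4: ✓ CMP  NZCV=1000
5: · MOVEQ
6: · SUBEQ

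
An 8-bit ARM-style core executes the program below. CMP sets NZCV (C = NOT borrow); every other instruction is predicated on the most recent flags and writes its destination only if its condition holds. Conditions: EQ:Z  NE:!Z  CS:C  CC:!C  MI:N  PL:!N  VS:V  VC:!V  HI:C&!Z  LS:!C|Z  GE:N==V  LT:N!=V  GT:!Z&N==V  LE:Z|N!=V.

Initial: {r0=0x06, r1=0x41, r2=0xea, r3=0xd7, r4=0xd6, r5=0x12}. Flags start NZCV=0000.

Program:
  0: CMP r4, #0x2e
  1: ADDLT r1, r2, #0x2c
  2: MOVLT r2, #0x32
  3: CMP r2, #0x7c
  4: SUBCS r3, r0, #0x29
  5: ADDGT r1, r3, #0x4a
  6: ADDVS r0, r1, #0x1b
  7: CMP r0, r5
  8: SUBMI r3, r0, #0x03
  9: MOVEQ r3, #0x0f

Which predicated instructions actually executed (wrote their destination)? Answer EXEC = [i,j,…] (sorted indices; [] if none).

EXEC = [1,2,8]

0: ✓ CMP  NZCV=1010
1: ✓ ADDLT  r1←0x16
2: ✓ MOVLT  r2←0x32
3: ✓ CMP  NZCV=1000
4: · SUBCS
5: · ADDGT
6: · ADDVS
7: ✓ CMP  NZCV=1000
8: ✓ SUBMI  r3←0x03
9: · MOVEQ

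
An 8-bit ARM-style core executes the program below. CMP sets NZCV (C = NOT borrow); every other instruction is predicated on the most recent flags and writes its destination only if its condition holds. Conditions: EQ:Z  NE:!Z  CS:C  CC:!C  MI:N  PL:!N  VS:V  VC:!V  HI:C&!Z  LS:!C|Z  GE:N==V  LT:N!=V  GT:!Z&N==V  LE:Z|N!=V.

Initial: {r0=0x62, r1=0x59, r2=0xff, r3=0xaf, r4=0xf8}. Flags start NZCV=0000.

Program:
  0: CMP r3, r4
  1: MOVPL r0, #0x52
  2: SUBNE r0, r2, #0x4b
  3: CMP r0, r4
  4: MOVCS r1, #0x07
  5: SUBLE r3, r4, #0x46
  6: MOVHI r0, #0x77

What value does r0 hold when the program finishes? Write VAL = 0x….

VAL = 0xb4

[0] flags=1000 → (cmp)
[1] flags=1000 PL?F → skip
[2] flags=1000 NE?T → r0=0xb4
[3] flags=1000 → (cmp)
[4] flags=1000 CS?F → skip
[5] flags=1000 LE?T → r3=0xb2
[6] flags=1000 HI?F → skip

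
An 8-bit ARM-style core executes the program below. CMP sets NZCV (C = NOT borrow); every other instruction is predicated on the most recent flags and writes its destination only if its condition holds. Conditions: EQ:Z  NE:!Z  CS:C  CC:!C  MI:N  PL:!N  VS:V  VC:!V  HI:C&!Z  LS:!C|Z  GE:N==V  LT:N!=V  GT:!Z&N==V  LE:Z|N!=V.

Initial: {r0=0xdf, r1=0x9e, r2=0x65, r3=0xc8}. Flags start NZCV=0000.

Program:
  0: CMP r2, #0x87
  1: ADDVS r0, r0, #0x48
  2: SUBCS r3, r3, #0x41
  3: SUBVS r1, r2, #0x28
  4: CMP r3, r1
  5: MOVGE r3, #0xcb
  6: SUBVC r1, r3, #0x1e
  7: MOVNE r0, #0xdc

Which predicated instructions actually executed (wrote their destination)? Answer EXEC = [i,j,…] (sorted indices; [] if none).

EXEC = [1,3,6,7]

0: ✓ CMP  NZCV=1001
1: ✓ ADDVS  r0←0x27
2: · SUBCS
3: ✓ SUBVS  r1←0x3d
4: ✓ CMP  NZCV=1010
5: · MOVGE
6: ✓ SUBVC  r1←0xaa
7: ✓ MOVNE  r0←0xdc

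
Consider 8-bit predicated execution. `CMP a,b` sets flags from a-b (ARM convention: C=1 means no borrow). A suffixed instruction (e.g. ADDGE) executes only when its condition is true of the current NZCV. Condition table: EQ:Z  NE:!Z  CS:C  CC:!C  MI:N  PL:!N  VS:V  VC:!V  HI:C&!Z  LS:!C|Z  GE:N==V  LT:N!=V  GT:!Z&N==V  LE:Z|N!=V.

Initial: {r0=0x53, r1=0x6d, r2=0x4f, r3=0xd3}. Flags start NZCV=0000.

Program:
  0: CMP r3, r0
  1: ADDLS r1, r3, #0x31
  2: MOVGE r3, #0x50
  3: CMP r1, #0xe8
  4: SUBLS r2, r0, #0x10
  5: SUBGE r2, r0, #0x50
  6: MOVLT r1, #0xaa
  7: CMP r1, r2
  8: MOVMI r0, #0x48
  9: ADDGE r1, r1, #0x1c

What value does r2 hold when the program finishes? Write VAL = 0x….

VAL = 0x03

[0] flags=1010 → (cmp)
[1] flags=1010 LS?F → skip
[2] flags=1010 GE?F → skip
[3] flags=1001 → (cmp)
[4] flags=1001 LS?T → r2=0x43
[5] flags=1001 GE?T → r2=0x03
[6] flags=1001 LT?F → skip
[7] flags=0010 → (cmp)
[8] flags=0010 MI?F → skip
[9] flags=0010 GE?T → r1=0x89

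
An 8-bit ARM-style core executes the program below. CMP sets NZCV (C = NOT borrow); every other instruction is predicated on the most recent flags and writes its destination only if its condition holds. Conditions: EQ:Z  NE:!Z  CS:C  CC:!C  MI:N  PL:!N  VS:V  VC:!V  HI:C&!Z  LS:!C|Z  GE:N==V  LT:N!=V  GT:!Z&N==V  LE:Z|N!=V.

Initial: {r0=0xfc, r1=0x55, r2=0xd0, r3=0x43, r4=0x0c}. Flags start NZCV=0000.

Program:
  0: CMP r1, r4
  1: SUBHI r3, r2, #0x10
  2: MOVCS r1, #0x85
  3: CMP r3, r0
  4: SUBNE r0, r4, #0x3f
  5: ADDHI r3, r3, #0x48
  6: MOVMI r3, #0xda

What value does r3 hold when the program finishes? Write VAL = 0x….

VAL = 0xda

0: ✓ CMP  NZCV=0010
1: ✓ SUBHI  r3←0xc0
2: ✓ MOVCS  r1←0x85
3: ✓ CMP  NZCV=1000
4: ✓ SUBNE  r0←0xcd
5: · ADDHI
6: ✓ MOVMI  r3←0xda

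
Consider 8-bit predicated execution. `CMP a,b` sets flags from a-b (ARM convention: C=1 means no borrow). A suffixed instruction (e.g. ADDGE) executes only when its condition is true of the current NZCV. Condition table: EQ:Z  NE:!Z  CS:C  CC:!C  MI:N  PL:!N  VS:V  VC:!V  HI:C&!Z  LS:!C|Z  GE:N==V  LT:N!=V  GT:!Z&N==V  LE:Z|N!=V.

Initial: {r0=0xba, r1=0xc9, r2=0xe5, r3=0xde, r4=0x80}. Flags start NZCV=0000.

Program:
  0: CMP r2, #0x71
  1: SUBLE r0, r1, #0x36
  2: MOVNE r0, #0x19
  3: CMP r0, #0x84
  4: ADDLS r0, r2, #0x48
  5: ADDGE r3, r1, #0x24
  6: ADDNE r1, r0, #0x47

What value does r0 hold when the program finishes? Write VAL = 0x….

VAL = 0x2d

[0] flags=0011 → (cmp)
[1] flags=0011 LE?T → r0=0x93
[2] flags=0011 NE?T → r0=0x19
[3] flags=1001 → (cmp)
[4] flags=1001 LS?T → r0=0x2d
[5] flags=1001 GE?T → r3=0xed
[6] flags=1001 NE?T → r1=0x74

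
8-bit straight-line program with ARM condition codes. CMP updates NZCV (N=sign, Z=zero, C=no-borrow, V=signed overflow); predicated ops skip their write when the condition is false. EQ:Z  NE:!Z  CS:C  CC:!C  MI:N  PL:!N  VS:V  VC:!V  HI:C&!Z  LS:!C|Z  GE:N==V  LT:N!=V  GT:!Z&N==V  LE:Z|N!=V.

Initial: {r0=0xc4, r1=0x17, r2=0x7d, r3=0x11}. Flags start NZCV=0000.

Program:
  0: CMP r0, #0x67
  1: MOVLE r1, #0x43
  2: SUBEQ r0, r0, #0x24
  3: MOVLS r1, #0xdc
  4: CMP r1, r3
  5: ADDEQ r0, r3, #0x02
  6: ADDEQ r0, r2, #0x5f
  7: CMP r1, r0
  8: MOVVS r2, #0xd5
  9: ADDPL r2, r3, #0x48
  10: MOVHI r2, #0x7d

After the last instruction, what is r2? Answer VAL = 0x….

VAL = 0x59

0: ✓ CMP  NZCV=0011
1: ✓ MOVLE  r1←0x43
2: · SUBEQ
3: · MOVLS
4: ✓ CMP  NZCV=0010
5: · ADDEQ
6: · ADDEQ
7: ✓ CMP  NZCV=0000
8: · MOVVS
9: ✓ ADDPL  r2←0x59
10: · MOVHI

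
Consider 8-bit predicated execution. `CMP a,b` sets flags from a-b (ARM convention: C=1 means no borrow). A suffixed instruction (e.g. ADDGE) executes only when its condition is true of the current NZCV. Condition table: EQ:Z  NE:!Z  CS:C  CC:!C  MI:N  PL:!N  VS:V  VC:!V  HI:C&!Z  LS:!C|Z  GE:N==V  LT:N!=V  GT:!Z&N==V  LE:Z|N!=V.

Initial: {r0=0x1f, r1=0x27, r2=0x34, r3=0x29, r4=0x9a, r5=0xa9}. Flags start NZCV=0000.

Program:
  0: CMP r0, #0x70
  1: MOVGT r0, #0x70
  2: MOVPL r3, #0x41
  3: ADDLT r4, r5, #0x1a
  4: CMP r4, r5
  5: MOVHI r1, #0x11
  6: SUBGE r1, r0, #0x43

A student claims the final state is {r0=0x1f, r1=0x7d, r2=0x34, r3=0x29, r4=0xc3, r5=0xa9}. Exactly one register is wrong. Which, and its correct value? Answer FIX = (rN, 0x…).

FIX = (r1, 0xdc)

[0] flags=1000 → (cmp)
[1] flags=1000 GT?F → skip
[2] flags=1000 PL?F → skip
[3] flags=1000 LT?T → r4=0xc3
[4] flags=0010 → (cmp)
[5] flags=0010 HI?T → r1=0x11
[6] flags=0010 GE?T → r1=0xdc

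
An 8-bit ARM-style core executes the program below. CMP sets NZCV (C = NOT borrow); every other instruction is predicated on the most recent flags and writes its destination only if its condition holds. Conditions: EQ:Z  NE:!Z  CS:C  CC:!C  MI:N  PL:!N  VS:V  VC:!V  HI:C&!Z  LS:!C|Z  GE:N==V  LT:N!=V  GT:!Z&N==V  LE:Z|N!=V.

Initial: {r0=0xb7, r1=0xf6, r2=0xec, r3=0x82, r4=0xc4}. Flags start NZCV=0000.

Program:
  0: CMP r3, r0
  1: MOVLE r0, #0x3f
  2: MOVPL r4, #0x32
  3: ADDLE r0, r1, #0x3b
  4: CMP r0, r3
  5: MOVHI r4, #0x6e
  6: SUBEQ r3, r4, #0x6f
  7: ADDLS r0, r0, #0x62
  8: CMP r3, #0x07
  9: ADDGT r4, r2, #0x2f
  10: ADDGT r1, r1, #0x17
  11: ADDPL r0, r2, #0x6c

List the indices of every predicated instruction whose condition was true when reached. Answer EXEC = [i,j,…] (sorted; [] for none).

0: ✓ CMP  NZCV=1000
1: ✓ MOVLE  r0←0x3f
2: · MOVPL
3: ✓ ADDLE  r0←0x31
4: ✓ CMP  NZCV=1001
5: · MOVHI
6: · SUBEQ
7: ✓ ADDLS  r0←0x93
8: ✓ CMP  NZCV=0011
9: · ADDGT
10: · ADDGT
11: ✓ ADDPL  r0←0x58

EXEC = [1,3,7,11]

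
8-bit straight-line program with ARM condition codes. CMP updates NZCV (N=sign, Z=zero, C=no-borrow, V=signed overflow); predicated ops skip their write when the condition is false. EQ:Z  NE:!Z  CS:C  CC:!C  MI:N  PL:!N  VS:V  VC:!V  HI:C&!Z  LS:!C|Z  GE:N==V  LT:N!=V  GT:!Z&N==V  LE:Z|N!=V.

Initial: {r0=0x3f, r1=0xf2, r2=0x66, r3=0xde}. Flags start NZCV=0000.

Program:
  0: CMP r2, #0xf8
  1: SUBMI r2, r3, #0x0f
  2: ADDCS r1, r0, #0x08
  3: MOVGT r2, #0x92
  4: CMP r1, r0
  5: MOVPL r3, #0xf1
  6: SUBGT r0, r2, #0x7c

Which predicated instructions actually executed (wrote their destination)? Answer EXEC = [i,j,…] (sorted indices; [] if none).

EXEC = [3]

0: ✓ CMP  NZCV=0000
1: · SUBMI
2: · ADDCS
3: ✓ MOVGT  r2←0x92
4: ✓ CMP  NZCV=1010
5: · MOVPL
6: · SUBGT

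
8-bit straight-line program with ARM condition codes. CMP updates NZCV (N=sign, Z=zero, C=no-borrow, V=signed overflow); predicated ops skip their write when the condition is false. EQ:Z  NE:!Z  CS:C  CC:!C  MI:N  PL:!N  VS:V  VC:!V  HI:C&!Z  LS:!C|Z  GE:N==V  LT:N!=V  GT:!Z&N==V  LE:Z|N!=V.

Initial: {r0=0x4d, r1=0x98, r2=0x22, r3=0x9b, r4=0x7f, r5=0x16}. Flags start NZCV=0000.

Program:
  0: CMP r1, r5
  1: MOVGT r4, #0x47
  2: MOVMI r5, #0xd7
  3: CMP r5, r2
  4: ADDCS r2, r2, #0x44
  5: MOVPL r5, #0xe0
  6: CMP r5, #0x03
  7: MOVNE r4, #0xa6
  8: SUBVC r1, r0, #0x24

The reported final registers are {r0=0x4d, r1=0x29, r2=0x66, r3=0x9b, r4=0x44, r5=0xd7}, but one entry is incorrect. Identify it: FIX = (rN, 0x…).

FIX = (r4, 0xa6)

[0] flags=1010 → (cmp)
[1] flags=1010 GT?F → skip
[2] flags=1010 MI?T → r5=0xd7
[3] flags=1010 → (cmp)
[4] flags=1010 CS?T → r2=0x66
[5] flags=1010 PL?F → skip
[6] flags=1010 → (cmp)
[7] flags=1010 NE?T → r4=0xa6
[8] flags=1010 VC?T → r1=0x29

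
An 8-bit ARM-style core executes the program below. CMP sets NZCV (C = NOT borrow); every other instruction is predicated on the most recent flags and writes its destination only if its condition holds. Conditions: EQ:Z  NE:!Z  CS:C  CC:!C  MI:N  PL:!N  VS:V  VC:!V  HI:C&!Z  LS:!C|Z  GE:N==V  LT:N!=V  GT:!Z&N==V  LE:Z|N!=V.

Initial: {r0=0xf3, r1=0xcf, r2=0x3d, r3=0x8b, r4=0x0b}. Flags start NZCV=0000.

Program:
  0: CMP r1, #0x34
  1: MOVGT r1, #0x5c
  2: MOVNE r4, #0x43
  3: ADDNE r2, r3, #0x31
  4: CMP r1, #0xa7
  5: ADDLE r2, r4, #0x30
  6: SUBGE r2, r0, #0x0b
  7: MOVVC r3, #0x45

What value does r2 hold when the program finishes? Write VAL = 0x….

VAL = 0xe8

[0] flags=1010 → (cmp)
[1] flags=1010 GT?F → skip
[2] flags=1010 NE?T → r4=0x43
[3] flags=1010 NE?T → r2=0xbc
[4] flags=0010 → (cmp)
[5] flags=0010 LE?F → skip
[6] flags=0010 GE?T → r2=0xe8
[7] flags=0010 VC?T → r3=0x45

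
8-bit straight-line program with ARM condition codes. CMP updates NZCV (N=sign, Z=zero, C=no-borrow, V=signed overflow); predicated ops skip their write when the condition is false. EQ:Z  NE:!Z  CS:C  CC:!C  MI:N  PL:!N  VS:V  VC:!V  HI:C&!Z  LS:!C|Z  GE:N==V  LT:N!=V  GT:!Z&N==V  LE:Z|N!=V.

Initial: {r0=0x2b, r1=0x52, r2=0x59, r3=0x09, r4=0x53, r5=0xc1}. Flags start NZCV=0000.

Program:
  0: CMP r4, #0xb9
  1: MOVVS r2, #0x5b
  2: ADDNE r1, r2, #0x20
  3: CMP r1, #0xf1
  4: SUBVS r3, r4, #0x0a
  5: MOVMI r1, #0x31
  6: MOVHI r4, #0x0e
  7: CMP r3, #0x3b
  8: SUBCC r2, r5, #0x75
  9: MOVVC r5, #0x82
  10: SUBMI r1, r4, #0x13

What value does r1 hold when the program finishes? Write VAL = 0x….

VAL = 0x31

0: ✓ CMP  NZCV=1001
1: ✓ MOVVS  r2←0x5b
2: ✓ ADDNE  r1←0x7b
3: ✓ CMP  NZCV=1001
4: ✓ SUBVS  r3←0x49
5: ✓ MOVMI  r1←0x31
6: · MOVHI
7: ✓ CMP  NZCV=0010
8: · SUBCC
9: ✓ MOVVC  r5←0x82
10: · SUBMI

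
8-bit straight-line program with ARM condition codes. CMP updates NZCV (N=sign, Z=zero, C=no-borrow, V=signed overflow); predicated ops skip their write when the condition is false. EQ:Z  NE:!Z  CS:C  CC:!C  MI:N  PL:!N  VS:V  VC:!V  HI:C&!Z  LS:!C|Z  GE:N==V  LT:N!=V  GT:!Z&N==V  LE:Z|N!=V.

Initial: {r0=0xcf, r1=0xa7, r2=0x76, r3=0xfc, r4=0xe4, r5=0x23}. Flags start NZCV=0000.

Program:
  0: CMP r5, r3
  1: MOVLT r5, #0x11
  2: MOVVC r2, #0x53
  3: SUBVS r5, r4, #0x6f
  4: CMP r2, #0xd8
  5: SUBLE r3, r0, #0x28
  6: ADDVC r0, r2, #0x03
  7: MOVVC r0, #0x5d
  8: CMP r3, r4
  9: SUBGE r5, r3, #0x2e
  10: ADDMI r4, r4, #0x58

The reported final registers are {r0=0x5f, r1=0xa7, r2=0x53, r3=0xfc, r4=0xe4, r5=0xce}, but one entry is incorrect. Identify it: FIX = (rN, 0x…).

FIX = (r0, 0x5d)

[0] flags=0000 → (cmp)
[1] flags=0000 LT?F → skip
[2] flags=0000 VC?T → r2=0x53
[3] flags=0000 VS?F → skip
[4] flags=0000 → (cmp)
[5] flags=0000 LE?F → skip
[6] flags=0000 VC?T → r0=0x56
[7] flags=0000 VC?T → r0=0x5d
[8] flags=0010 → (cmp)
[9] flags=0010 GE?T → r5=0xce
[10] flags=0010 MI?F → skip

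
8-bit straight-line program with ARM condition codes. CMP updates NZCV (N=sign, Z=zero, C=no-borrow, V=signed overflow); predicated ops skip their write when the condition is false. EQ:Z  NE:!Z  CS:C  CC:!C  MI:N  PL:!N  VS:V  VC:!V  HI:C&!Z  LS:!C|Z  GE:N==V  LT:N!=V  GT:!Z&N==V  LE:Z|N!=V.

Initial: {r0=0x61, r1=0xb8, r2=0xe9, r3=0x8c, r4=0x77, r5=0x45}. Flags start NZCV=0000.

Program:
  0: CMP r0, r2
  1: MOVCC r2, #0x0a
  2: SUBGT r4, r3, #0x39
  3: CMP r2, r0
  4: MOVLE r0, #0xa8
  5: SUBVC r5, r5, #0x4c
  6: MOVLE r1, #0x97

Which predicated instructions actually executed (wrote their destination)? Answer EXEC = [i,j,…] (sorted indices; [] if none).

[0] flags=0000 → (cmp)
[1] flags=0000 CC?T → r2=0x0a
[2] flags=0000 GT?T → r4=0x53
[3] flags=1000 → (cmp)
[4] flags=1000 LE?T → r0=0xa8
[5] flags=1000 VC?T → r5=0xf9
[6] flags=1000 LE?T → r1=0x97

EXEC = [1,2,4,5,6]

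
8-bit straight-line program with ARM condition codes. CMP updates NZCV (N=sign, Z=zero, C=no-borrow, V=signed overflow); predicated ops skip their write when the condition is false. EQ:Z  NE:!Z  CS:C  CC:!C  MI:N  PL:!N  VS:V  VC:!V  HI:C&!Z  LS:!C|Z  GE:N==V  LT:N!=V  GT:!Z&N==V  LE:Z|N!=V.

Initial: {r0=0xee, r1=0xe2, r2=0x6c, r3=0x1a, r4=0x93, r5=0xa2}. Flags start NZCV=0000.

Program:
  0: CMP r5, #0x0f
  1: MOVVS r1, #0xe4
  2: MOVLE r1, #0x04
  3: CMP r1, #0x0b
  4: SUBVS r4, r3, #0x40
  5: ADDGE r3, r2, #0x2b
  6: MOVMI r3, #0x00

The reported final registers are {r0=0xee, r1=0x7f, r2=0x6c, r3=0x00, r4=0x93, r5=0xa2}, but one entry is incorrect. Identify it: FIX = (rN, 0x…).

FIX = (r1, 0x04)

[0] flags=1010 → (cmp)
[1] flags=1010 VS?F → skip
[2] flags=1010 LE?T → r1=0x04
[3] flags=1000 → (cmp)
[4] flags=1000 VS?F → skip
[5] flags=1000 GE?F → skip
[6] flags=1000 MI?T → r3=0x00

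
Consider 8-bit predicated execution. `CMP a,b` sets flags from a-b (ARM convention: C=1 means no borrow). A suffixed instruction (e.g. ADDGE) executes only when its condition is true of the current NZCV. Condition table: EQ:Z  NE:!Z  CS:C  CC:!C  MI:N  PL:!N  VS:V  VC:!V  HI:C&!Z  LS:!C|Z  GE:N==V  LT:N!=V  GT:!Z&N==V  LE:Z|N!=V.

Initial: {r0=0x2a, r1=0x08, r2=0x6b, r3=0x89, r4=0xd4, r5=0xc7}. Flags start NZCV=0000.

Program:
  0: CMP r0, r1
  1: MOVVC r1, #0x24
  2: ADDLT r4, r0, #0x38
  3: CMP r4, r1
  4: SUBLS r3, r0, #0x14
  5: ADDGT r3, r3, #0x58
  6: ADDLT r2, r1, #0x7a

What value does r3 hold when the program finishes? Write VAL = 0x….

VAL = 0x89

0: ✓ CMP  NZCV=0010
1: ✓ MOVVC  r1←0x24
2: · ADDLT
3: ✓ CMP  NZCV=1010
4: · SUBLS
5: · ADDGT
6: ✓ ADDLT  r2←0x9e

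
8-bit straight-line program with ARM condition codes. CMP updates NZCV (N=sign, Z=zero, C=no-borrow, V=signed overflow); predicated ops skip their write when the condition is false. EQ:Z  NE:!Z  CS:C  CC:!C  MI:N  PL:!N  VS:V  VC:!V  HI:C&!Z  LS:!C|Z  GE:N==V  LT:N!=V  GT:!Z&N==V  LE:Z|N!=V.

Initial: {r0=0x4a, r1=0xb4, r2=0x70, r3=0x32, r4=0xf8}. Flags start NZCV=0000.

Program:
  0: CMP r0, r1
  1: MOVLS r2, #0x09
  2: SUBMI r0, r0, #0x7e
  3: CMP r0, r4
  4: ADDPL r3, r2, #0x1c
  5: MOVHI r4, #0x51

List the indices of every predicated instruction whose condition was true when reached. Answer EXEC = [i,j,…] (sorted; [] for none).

[0] flags=1001 → (cmp)
[1] flags=1001 LS?T → r2=0x09
[2] flags=1001 MI?T → r0=0xcc
[3] flags=1000 → (cmp)
[4] flags=1000 PL?F → skip
[5] flags=1000 HI?F → skip

EXEC = [1,2]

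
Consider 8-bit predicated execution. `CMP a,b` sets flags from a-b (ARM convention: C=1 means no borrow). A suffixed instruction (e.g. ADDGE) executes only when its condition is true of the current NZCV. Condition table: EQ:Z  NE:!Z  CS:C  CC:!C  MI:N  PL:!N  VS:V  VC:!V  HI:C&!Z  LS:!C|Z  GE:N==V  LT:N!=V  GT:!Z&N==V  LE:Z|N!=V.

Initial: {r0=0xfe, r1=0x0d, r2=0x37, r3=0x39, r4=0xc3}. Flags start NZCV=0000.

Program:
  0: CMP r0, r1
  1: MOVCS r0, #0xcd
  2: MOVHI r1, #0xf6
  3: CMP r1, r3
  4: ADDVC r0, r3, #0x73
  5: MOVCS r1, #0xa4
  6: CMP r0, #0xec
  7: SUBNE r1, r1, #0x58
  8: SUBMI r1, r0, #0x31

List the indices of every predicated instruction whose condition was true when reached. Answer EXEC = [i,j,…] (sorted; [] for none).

EXEC = [1,2,4,5,7,8]

0: ✓ CMP  NZCV=1010
1: ✓ MOVCS  r0←0xcd
2: ✓ MOVHI  r1←0xf6
3: ✓ CMP  NZCV=1010
4: ✓ ADDVC  r0←0xac
5: ✓ MOVCS  r1←0xa4
6: ✓ CMP  NZCV=1000
7: ✓ SUBNE  r1←0x4c
8: ✓ SUBMI  r1←0x7b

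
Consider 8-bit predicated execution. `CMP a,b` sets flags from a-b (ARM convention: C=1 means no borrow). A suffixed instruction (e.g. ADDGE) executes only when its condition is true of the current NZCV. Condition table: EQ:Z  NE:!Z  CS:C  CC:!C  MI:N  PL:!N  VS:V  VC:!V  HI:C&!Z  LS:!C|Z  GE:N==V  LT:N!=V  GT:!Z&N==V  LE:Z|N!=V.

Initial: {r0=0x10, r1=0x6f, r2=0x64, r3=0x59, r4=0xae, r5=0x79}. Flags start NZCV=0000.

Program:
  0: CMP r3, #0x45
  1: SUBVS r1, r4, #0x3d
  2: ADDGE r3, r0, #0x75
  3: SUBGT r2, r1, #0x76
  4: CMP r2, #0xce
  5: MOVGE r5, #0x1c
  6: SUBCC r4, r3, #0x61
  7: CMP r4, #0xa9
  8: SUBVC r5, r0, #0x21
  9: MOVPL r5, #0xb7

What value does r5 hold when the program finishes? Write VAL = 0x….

[0] flags=0010 → (cmp)
[1] flags=0010 VS?F → skip
[2] flags=0010 GE?T → r3=0x85
[3] flags=0010 GT?T → r2=0xf9
[4] flags=0010 → (cmp)
[5] flags=0010 GE?T → r5=0x1c
[6] flags=0010 CC?F → skip
[7] flags=0010 → (cmp)
[8] flags=0010 VC?T → r5=0xef
[9] flags=0010 PL?T → r5=0xb7

VAL = 0xb7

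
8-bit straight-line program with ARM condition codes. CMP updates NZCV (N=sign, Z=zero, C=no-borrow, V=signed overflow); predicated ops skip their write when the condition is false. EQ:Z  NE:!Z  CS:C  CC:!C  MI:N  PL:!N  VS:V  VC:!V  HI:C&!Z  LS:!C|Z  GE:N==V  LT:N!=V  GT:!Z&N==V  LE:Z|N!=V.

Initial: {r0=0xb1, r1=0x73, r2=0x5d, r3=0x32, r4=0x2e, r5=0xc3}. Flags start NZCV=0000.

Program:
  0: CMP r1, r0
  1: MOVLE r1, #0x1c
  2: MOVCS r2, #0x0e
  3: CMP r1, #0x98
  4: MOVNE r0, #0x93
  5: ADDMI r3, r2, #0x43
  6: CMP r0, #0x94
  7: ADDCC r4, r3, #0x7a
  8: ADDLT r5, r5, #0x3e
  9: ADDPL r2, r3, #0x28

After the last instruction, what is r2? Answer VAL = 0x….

[0] flags=1001 → (cmp)
[1] flags=1001 LE?F → skip
[2] flags=1001 CS?F → skip
[3] flags=1001 → (cmp)
[4] flags=1001 NE?T → r0=0x93
[5] flags=1001 MI?T → r3=0xa0
[6] flags=1000 → (cmp)
[7] flags=1000 CC?T → r4=0x1a
[8] flags=1000 LT?T → r5=0x01
[9] flags=1000 PL?F → skip

VAL = 0x5d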